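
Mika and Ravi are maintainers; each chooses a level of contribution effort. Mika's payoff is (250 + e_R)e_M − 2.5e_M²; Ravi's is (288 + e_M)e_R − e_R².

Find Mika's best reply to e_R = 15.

53

Expanding Mika's payoff: 250e_M + e_Re_M − 2.5e_M².
∂π/∂e_M = 250 + e_R − 5e_M = 0, so e_M = 50 + 0.2e_R.
At e_R = 15: e_M = 50 + 0.2·15 = 53.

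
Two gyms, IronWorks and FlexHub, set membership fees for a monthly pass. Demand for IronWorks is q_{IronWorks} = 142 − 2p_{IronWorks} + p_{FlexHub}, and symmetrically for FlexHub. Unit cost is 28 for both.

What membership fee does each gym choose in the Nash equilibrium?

66

IronWorks's profit: π = (p_{IronWorks} − 28)(142 − 2p_{IronWorks} + p_{FlexHub}).
∂π/∂p_{IronWorks} = 198 − 4p_{IronWorks} + p_{FlexHub} = 0 ⇒ p_{IronWorks} = 49.5 + 0.25p_{FlexHub}.
The game is symmetric, so in equilibrium p_{FlexHub} = p_{IronWorks}: the reaction function gives 0.75p_{IronWorks} = 49.5, hence p_{IronWorks} = 66.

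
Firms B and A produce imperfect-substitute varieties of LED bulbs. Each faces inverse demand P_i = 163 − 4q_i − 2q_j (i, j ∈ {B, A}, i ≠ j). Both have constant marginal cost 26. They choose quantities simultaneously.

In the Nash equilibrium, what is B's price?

80.8

Firm B's profit: π = q_B(163 − 4q_B − 2q_A) − 26q_B.
∂π/∂q_B = 137 − 8q_B − 2q_A = 0 ⇒ q_B = 17.125 − 0.25q_A.
The game is symmetric, so in equilibrium q_A = q_B: the reaction function gives 1.25q_B = 17.125, hence q_B = 13.7.
P_B = 163 − 4·13.7 − 2·13.7 = 80.8.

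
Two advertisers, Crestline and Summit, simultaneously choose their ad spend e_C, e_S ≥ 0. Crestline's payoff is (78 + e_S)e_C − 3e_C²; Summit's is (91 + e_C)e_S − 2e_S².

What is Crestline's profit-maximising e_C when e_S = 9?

14.5

Expanding Crestline's payoff: 78e_C + e_Se_C − 3e_C².
∂π/∂e_C = 78 + e_S − 6e_C = 0, so e_C = 13 + (1/6)e_S.
At e_S = 9: e_C = 13 + (1/6)·9 = 14.5.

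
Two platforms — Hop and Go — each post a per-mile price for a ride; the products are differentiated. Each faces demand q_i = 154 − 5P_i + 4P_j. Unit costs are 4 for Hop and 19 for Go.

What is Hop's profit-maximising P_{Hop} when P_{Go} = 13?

22.6

Hop's profit: π = (P_{Hop} − 4)(154 − 5P_{Hop} + 4P_{Go}).
∂π/∂P_{Hop} = 174 − 10P_{Hop} + 4P_{Go} = 0 ⇒ P_{Hop} = 17.4 + 0.4P_{Go}.
At P_{Go} = 13: P_{Hop} = 17.4 + 0.4·13 = 22.6.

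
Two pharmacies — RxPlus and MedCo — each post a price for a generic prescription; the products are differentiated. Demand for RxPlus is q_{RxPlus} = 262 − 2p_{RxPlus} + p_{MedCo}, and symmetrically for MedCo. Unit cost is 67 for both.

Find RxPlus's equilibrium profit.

8450

RxPlus's profit: π = (p_{RxPlus} − 67)(262 − 2p_{RxPlus} + p_{MedCo}).
∂π/∂p_{RxPlus} = 396 − 4p_{RxPlus} + p_{MedCo} = 0 ⇒ p_{RxPlus} = 99 + 0.25p_{MedCo}.
Setting p_{RxPlus} = p_{MedCo} in the reaction function: p_{RxPlus} = 99 + 0.25p_{RxPlus}, so p_{RxPlus} = 99 / 0.75 = 132.
q_{RxPlus} = 262 − 2·132 + 132 = 130.
Profit = (132 − 67)·130 = 8450.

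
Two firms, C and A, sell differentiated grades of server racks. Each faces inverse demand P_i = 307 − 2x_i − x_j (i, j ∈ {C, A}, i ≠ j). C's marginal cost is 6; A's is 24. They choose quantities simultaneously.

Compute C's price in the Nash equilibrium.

Firm C's profit: π = x_C(307 − 2x_C − x_A) − 6x_C.
∂π/∂x_C = 301 − 4x_C − x_A = 0 ⇒ x_C = 75.25 − 0.25x_A.
Similarly x_A = 70.75 − 0.25x_C.
Substituting the second reaction function into the first: x_C = 75.25 − 0.25(70.75 − 0.25x_C), which gives 0.9375x_C = 57.5625 ⇒ x_C = 61.4.
Then x_A = 70.75 − 0.25·61.4 = 55.4.
P_C = 307 − 2·61.4 − 55.4 = 128.8.

128.8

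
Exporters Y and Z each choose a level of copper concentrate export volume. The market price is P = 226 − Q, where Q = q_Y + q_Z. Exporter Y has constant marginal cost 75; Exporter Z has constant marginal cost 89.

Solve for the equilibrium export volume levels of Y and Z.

Exporter Y's profit: π = q_Y(226 − (q_Y + q_Z)) − 75q_Y.
∂π/∂q_Y = 151 − 2q_Y − q_Z = 0, so q_Y = 75.5 − 0.5q_Z.
By the same steps for Z: q_Z = 68.5 − 0.5q_Y.
Substituting the second reaction function into the first: q_Y = 75.5 − 0.5(68.5 − 0.5q_Y), which gives 0.75q_Y = 41.25 ⇒ q_Y = 55.
Then q_Z = 68.5 − 0.5·55 = 41.

55, 41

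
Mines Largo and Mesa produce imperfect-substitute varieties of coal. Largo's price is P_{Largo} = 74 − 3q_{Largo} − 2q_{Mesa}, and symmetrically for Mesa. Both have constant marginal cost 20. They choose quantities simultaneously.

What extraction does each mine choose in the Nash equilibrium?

6.75

Mine Largo's profit: π = q_{Largo}(74 − 3q_{Largo} − 2q_{Mesa}) − 20q_{Largo}.
∂π/∂q_{Largo} = 54 − 6q_{Largo} − 2q_{Mesa} = 0 ⇒ q_{Largo} = 9 − (1/3)q_{Mesa}.
By symmetry q_{Mesa} = q_{Largo}; substituting into the reaction function, (4/3)q_{Largo} = 9 and q_{Largo} = 6.75.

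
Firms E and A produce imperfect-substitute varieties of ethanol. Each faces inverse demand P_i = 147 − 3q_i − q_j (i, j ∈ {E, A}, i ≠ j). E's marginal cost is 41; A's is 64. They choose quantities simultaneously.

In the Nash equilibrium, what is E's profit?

Firm E's profit: π = q_E(147 − 3q_E − q_A) − 41q_E.
∂π/∂q_E = 106 − 6q_E − q_A = 0 ⇒ q_E = 53/3 − (1/6)q_A.
Similarly q_A = 83/6 − (1/6)q_E.
Solving the two reaction functions simultaneously: (1 − (−1/6)(−1/6))q_E = 53/3 − (1/6)·(83/6), so (35/36)q_E = 553/36 and q_E = 15.8.
Then q_A = 83/6 − (1/6)·15.8 = 11.2.
P_E = 147 − 3·15.8 − 11.2 = 88.4.
Profit = (88.4 − 41)·15.8 = 748.92.

748.92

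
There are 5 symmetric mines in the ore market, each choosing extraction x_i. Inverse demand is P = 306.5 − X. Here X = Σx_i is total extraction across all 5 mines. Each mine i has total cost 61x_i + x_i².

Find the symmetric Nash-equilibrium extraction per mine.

30.6875

A representative mine's profit is π_i = x_i(306.5 − X) − 61x_i − x_i², with X = x_i + Σ_{j≠i} x_j.
First-order condition: 245.5 − 4x_i − Σ_{j≠i} x_j = 0.
Imposing symmetry (x_j = x for all j) turns Σ_{j≠i} x_j into 4x, so 245.5 = 8x and x = 30.6875.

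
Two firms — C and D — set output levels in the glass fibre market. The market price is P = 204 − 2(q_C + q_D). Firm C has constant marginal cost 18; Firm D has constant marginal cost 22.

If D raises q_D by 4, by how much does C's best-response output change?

Firm C's profit: π = q_C(204 − 2(q_C + q_D)) − 18q_C.
∂π/∂q_C = 186 − 4q_C − 2q_D = 0, so q_C = 46.5 − 0.5q_D.
The reaction-function slope is −0.5, so a 4-unit rise in q_D moves q_C by −0.5 × 4 = −2. C's best response falls — the actions are strategic substitutes.

-2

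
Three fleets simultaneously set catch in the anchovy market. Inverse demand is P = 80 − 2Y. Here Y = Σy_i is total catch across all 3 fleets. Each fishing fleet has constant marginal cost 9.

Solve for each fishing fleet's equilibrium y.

8.875

A representative fishing fleet's profit is π_i = y_i(80 − 2Y) − 9y_i, with Y = y_i + Σ_{j≠i} y_j.
First-order condition: 71 − 4y_i − 2Σ_{j≠i} y_j = 0.
Imposing symmetry (y_j = y for all j) turns Σ_{j≠i} y_j into 2y, so 71 = 8y and y = 8.875.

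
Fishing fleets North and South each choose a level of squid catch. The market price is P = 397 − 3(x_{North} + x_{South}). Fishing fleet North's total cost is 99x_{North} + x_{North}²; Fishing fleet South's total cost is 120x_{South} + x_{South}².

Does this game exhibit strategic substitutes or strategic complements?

Fishing fleet North's profit: π = x_{North}(397 − 3(x_{North} + x_{South})) − 99x_{North} − x_{North}².
∂π/∂x_{North} = 298 − 8x_{North} − 3x_{South} = 0, so x_{North} = 37.25 − 0.375x_{South}.
The best-response slope dx_{North}/dx_{South} = −0.375 < 0: the reaction function is downward-sloping, so the choices are strategic substitutes.

strategic substitutes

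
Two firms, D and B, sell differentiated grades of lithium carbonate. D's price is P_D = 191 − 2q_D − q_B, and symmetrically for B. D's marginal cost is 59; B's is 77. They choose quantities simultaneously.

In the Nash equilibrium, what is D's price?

Firm D's profit: π = q_D(191 − 2q_D − q_B) − 59q_D.
∂π/∂q_D = 132 − 4q_D − q_B = 0 ⇒ q_D = 33 − 0.25q_B.
Similarly q_B = 28.5 − 0.25q_D.
Substituting the second reaction function into the first: q_D = 33 − 0.25(28.5 − 0.25q_D), which gives 0.9375q_D = 25.875 ⇒ q_D = 27.6.
Then q_B = 28.5 − 0.25·27.6 = 21.6.
P_D = 191 − 2·27.6 − 21.6 = 114.2.

114.2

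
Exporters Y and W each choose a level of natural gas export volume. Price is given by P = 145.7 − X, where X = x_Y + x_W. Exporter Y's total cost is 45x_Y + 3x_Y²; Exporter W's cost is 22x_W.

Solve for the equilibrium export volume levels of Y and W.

Exporter Y's profit: π = x_Y(145.7 − (x_Y + x_W)) − 45x_Y − 3x_Y².
∂π/∂x_Y = 100.7 − 8x_Y − x_W = 0, so x_Y = 12.5875 − 0.125x_W.
For W: ∂π/∂x_W = 123.7 − 2x_W − x_Y = 0 ⇒ x_W = 61.85 − 0.5x_Y.
Plugging x_W into Y's best response: x_Y = 12.5875 − 0.125(61.85 − 0.5x_Y) ⇒ 0.9375x_Y = 777/160, so x_Y = 5.18.
Then x_W = 61.85 − 0.5·5.18 = 59.26.

5.18, 59.26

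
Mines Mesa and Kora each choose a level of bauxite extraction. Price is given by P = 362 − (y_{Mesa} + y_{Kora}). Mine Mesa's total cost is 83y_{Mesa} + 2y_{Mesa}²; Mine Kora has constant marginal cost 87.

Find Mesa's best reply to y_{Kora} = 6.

Mine Mesa's profit: π = y_{Mesa}(362 − (y_{Mesa} + y_{Kora})) − 83y_{Mesa} − 2y_{Mesa}².
∂π/∂y_{Mesa} = 279 − 6y_{Mesa} − y_{Kora} = 0, so y_{Mesa} = 46.5 − (1/6)y_{Kora}.
At y_{Kora} = 6: y_{Mesa} = 46.5 − (1/6)·6 = 45.5.

45.5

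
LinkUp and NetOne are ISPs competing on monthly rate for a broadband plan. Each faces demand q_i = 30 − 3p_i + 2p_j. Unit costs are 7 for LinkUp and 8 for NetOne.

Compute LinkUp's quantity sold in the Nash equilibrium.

LinkUp's profit: π = (p_{LinkUp} − 7)(30 − 3p_{LinkUp} + 2p_{NetOne}).
∂π/∂p_{LinkUp} = 51 − 6p_{LinkUp} + 2p_{NetOne} = 0 ⇒ p_{LinkUp} = 8.5 + (1/3)p_{NetOne}.
Similarly p_{NetOne} = 9 + (1/3)p_{LinkUp}.
Plugging p_{NetOne} into LinkUp's best response: p_{LinkUp} = 8.5 + (1/3)(9 + (1/3)p_{LinkUp}) ⇒ (8/9)p_{LinkUp} = 11.5, so p_{LinkUp} = 12.9375.
Then p_{NetOne} = 9 + (1/3)·12.9375 = 13.3125.
q_{LinkUp} = 30 − 3·12.9375 + 2·13.3125 = 17.8125.

17.8125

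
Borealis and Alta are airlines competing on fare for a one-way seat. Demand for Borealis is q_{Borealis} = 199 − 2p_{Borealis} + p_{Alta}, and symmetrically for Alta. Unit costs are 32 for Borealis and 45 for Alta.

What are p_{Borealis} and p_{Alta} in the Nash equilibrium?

Borealis's profit: π = (p_{Borealis} − 32)(199 − 2p_{Borealis} + p_{Alta}).
∂π/∂p_{Borealis} = 263 − 4p_{Borealis} + p_{Alta} = 0 ⇒ p_{Borealis} = 65.75 + 0.25p_{Alta}.
Similarly p_{Alta} = 72.25 + 0.25p_{Borealis}.
Plugging p_{Alta} into Borealis's best response: p_{Borealis} = 65.75 + 0.25(72.25 + 0.25p_{Borealis}) ⇒ 0.9375p_{Borealis} = 83.8125, so p_{Borealis} = 89.4.
Then p_{Alta} = 72.25 + 0.25·89.4 = 94.6.

89.4, 94.6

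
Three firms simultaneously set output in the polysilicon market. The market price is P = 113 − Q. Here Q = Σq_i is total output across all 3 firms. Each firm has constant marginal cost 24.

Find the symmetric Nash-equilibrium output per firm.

22.25

A representative firm's profit is π_i = q_i(113 − Q) − 24q_i, with Q = q_i + Σ_{j≠i} q_j.
First-order condition: 89 − 2q_i − Σ_{j≠i} q_j = 0.
Imposing symmetry (q_j = q for all j) turns Σ_{j≠i} q_j into 2q, so 89 = 4q and q = 22.25.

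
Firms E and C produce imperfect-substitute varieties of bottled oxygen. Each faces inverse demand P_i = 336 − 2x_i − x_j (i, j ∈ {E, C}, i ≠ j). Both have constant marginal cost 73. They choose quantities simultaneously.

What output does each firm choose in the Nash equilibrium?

52.6

Firm E's profit: π = x_E(336 − 2x_E − x_C) − 73x_E.
∂π/∂x_E = 263 − 4x_E − x_C = 0 ⇒ x_E = 65.75 − 0.25x_C.
Setting x_E = x_C in the reaction function: x_E = 65.75 − 0.25x_E, so x_E = 65.75 / 1.25 = 52.6.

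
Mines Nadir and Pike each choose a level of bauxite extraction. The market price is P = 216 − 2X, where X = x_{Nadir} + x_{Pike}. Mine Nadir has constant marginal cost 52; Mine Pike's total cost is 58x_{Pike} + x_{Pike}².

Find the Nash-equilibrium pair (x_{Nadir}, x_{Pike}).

33.4, 15.2

Mine Nadir's profit: π = x_{Nadir}(216 − 2(x_{Nadir} + x_{Pike})) − 52x_{Nadir}.
∂π/∂x_{Nadir} = 164 − 4x_{Nadir} − 2x_{Pike} = 0, so x_{Nadir} = 41 − 0.5x_{Pike}.
For Pike: ∂π/∂x_{Pike} = 158 − 6x_{Pike} − 2x_{Nadir} = 0 ⇒ x_{Pike} = 79/3 − (1/3)x_{Nadir}.
Solving the two reaction functions simultaneously: (1 − (−0.5)(−1/3))x_{Nadir} = 41 − 0.5·(79/3), so (5/6)x_{Nadir} = 167/6 and x_{Nadir} = 33.4.
Then x_{Pike} = 79/3 − (1/3)·33.4 = 15.2.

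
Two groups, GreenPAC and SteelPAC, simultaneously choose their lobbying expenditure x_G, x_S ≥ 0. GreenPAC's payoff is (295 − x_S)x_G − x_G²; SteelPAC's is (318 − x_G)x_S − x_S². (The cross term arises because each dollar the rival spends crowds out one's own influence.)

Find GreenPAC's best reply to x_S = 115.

Expanding GreenPAC's payoff: 295x_G − x_Sx_G − x_G².
∂π/∂x_G = 295 − x_S − 2x_G = 0, so x_G = 147.5 − 0.5x_S.
At x_S = 115: x_G = 147.5 − 0.5·115 = 90.

90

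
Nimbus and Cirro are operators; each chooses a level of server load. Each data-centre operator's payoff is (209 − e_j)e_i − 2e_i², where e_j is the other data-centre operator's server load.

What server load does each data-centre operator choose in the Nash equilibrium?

41.8

Nimbus's payoff is (209 − e_C)e_N − 2e_N².
∂π/∂e_N = 209 − e_C − 4e_N = 0, so e_N = 52.25 − 0.25e_C.
By symmetry e_C = e_N; substituting into the reaction function, 1.25e_N = 52.25 and e_N = 41.8.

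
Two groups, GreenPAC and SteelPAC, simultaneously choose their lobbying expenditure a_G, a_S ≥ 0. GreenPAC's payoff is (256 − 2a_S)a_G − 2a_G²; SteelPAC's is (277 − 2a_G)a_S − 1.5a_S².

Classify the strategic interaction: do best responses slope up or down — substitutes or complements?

strategic substitutes

Expanding GreenPAC's payoff: 256a_G − 2a_Sa_G − 2a_G².
∂π/∂a_G = 256 − 2a_S − 4a_G = 0, so a_G = 64 − 0.5a_S.
The best-response slope da_G/da_S = −0.5 < 0: the reaction function is downward-sloping, so the choices are strategic substitutes.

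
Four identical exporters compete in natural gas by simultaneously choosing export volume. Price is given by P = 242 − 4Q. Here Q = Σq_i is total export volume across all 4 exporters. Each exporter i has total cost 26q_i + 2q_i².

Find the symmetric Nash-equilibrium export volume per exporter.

A representative exporter's profit is π_i = q_i(242 − 4Q) − 26q_i − 2q_i², with Q = q_i + Σ_{j≠i} q_j.
First-order condition: 216 − 12q_i − 4Σ_{j≠i} q_j = 0.
With identical exporters, set every q_j = q: then 216 − 12q − 12q = 0, i.e. q = 216/24 = 9.

9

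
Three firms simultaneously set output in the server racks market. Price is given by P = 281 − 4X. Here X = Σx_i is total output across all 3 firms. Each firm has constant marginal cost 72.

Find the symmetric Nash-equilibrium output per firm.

A representative firm's profit is π_i = x_i(281 − 4X) − 72x_i, with X = x_i + Σ_{j≠i} x_j.
First-order condition: 209 − 8x_i − 4Σ_{j≠i} x_j = 0.
In a symmetric equilibrium every firm chooses the same x, so Σ_{j≠i} x_j = 2x. The condition becomes 209 − 16x = 0, giving x = 209/16 = 13.0625.

13.0625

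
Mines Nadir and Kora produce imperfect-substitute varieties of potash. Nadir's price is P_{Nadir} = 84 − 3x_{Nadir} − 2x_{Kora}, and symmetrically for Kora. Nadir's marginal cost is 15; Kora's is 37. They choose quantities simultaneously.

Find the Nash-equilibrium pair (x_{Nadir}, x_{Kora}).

10, 4.5

Mine Nadir's profit: π = x_{Nadir}(84 − 3x_{Nadir} − 2x_{Kora}) − 15x_{Nadir}.
∂π/∂x_{Nadir} = 69 − 6x_{Nadir} − 2x_{Kora} = 0 ⇒ x_{Nadir} = 11.5 − (1/3)x_{Kora}.
Similarly x_{Kora} = 47/6 − (1/3)x_{Nadir}.
Plugging x_{Kora} into Nadir's best response: x_{Nadir} = 11.5 − (1/3)(47/6 − (1/3)x_{Nadir}) ⇒ (8/9)x_{Nadir} = 80/9, so x_{Nadir} = 10.
Then x_{Kora} = 47/6 − (1/3)·10 = 4.5.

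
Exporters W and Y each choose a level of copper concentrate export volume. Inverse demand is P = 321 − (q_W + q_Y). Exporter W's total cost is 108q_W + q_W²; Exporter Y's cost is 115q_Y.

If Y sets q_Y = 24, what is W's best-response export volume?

47.25

Exporter W's profit: π = q_W(321 − (q_W + q_Y)) − 108q_W − q_W².
∂π/∂q_W = 213 − 4q_W − q_Y = 0, so q_W = 53.25 − 0.25q_Y.
At q_Y = 24: q_W = 53.25 − 0.25·24 = 47.25.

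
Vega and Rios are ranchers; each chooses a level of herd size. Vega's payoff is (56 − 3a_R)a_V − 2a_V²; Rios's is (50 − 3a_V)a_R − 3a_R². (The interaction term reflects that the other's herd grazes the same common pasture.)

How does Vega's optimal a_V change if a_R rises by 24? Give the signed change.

Expanding Vega's payoff: 56a_V − 3a_Ra_V − 2a_V².
∂π/∂a_V = 56 − 3a_R − 4a_V = 0, so a_V = 14 − 0.75a_R.
The reaction-function slope is −0.75, so a 24-unit rise in a_R moves a_V by −0.75 × 24 = −18. Vega's best response falls — the actions are strategic substitutes.

-18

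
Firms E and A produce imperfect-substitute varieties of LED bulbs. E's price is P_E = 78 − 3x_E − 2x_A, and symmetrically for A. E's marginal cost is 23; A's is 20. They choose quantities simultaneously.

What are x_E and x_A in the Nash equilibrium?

Firm E's profit: π = x_E(78 − 3x_E − 2x_A) − 23x_E.
∂π/∂x_E = 55 − 6x_E − 2x_A = 0 ⇒ x_E = 55/6 − (1/3)x_A.
Similarly x_A = 29/3 − (1/3)x_E.
Solving the two reaction functions simultaneously: (1 − (−1/3)(−1/3))x_E = 55/6 − (1/3)·(29/3), so (8/9)x_E = 107/18 and x_E = 6.6875.
Then x_A = 29/3 − (1/3)·6.6875 = 7.4375.

6.6875, 7.4375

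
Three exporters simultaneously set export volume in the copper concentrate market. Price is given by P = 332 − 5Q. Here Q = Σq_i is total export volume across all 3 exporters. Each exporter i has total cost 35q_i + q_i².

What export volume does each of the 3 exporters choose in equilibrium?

13.5

A representative exporter's profit is π_i = q_i(332 − 5Q) − 35q_i − q_i², with Q = q_i + Σ_{j≠i} q_j.
First-order condition: 297 − 12q_i − 5Σ_{j≠i} q_j = 0.
With identical exporters, set every q_j = q: then 297 − 12q − 10q = 0, i.e. q = 297/22 = 13.5.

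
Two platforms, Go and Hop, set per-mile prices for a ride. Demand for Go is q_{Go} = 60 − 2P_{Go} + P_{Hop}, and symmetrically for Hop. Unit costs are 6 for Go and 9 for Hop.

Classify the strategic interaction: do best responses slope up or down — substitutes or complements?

strategic complements

Go's profit: π = (P_{Go} − 6)(60 − 2P_{Go} + P_{Hop}).
∂π/∂P_{Go} = 72 − 4P_{Go} + P_{Hop} = 0 ⇒ P_{Go} = 18 + 0.25P_{Hop}.
The best-response slope dP_{Go}/dP_{Hop} = 0.25 > 0: the reaction function is upward-sloping, so the choices are strategic complements.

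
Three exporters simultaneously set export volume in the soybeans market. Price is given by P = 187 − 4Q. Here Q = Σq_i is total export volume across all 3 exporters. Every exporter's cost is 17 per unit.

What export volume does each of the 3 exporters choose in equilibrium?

A representative exporter's profit is π_i = q_i(187 − 4Q) − 17q_i, with Q = q_i + Σ_{j≠i} q_j.
First-order condition: 170 − 8q_i − 4Σ_{j≠i} q_j = 0.
Imposing symmetry (q_j = q for all j) turns Σ_{j≠i} q_j into 2q, so 170 = 16q and q = 10.625.

10.625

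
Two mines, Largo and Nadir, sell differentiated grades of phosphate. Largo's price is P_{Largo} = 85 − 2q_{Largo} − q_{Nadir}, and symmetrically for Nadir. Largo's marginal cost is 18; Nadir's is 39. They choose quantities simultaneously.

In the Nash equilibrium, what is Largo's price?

47.6

Mine Largo's profit: π = q_{Largo}(85 − 2q_{Largo} − q_{Nadir}) − 18q_{Largo}.
∂π/∂q_{Largo} = 67 − 4q_{Largo} − q_{Nadir} = 0 ⇒ q_{Largo} = 16.75 − 0.25q_{Nadir}.
Similarly q_{Nadir} = 11.5 − 0.25q_{Largo}.
Plugging q_{Nadir} into Largo's best response: q_{Largo} = 16.75 − 0.25(11.5 − 0.25q_{Largo}) ⇒ 0.9375q_{Largo} = 13.875, so q_{Largo} = 14.8.
Then q_{Nadir} = 11.5 − 0.25·14.8 = 7.8.
P_{Largo} = 85 − 2·14.8 − 7.8 = 47.6.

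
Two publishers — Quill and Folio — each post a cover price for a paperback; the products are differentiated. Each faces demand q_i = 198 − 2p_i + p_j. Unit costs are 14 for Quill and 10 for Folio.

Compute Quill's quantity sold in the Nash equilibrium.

121.6

Quill's profit: π = (p_{Quill} − 14)(198 − 2p_{Quill} + p_{Folio}).
∂π/∂p_{Quill} = 226 − 4p_{Quill} + p_{Folio} = 0 ⇒ p_{Quill} = 56.5 + 0.25p_{Folio}.
Similarly p_{Folio} = 54.5 + 0.25p_{Quill}.
Plugging p_{Folio} into Quill's best response: p_{Quill} = 56.5 + 0.25(54.5 + 0.25p_{Quill}) ⇒ 0.9375p_{Quill} = 70.125, so p_{Quill} = 74.8.
Then p_{Folio} = 54.5 + 0.25·74.8 = 73.2.
q_{Quill} = 198 − 2·74.8 + 73.2 = 121.6.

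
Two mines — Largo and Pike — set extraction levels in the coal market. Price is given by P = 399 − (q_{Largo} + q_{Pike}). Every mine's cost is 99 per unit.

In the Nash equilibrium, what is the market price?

199

Mine Largo's profit: π = q_{Largo}(399 − (q_{Largo} + q_{Pike})) − 99q_{Largo}.
∂π/∂q_{Largo} = 300 − 2q_{Largo} − q_{Pike} = 0, so q_{Largo} = 150 − 0.5q_{Pike}.
By symmetry q_{Pike} = q_{Largo}; substituting into the reaction function, 1.5q_{Largo} = 150 and q_{Largo} = 100.
Equilibrium price: P = 399 − 200 = 199.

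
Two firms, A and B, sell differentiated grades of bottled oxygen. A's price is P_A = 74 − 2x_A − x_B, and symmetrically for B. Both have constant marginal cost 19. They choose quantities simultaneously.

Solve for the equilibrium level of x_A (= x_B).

11

Firm A's profit: π = x_A(74 − 2x_A − x_B) − 19x_A.
∂π/∂x_A = 55 − 4x_A − x_B = 0 ⇒ x_A = 13.75 − 0.25x_B.
By symmetry x_B = x_A; substituting into the reaction function, 1.25x_A = 13.75 and x_A = 11.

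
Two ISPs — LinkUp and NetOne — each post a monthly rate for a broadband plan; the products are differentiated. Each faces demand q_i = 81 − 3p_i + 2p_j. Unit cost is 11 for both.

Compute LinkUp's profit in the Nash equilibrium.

LinkUp's profit: π = (p_{LinkUp} − 11)(81 − 3p_{LinkUp} + 2p_{NetOne}).
∂π/∂p_{LinkUp} = 114 − 6p_{LinkUp} + 2p_{NetOne} = 0 ⇒ p_{LinkUp} = 19 + (1/3)p_{NetOne}.
The game is symmetric, so in equilibrium p_{NetOne} = p_{LinkUp}: the reaction function gives (2/3)p_{LinkUp} = 19, hence p_{LinkUp} = 28.5.
q_{LinkUp} = 81 − 3·28.5 + 2·28.5 = 52.5.
Profit = (28.5 − 11)·52.5 = 918.75.

918.75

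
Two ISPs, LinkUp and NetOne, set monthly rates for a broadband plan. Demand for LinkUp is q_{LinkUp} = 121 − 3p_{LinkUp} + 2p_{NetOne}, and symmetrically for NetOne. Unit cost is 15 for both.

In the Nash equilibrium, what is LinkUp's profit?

2106.75

LinkUp's profit: π = (p_{LinkUp} − 15)(121 − 3p_{LinkUp} + 2p_{NetOne}).
∂π/∂p_{LinkUp} = 166 − 6p_{LinkUp} + 2p_{NetOne} = 0 ⇒ p_{LinkUp} = 83/3 + (1/3)p_{NetOne}.
Setting p_{LinkUp} = p_{NetOne} in the reaction function: p_{LinkUp} = 83/3 + (1/3)p_{LinkUp}, so p_{LinkUp} = (83/3) / (2/3) = 41.5.
q_{LinkUp} = 121 − 3·41.5 + 2·41.5 = 79.5.
Profit = (41.5 − 15)·79.5 = 2106.75.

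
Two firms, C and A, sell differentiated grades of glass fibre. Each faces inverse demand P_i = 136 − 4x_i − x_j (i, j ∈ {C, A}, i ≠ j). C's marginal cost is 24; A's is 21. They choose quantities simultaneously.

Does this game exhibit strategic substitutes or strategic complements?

strategic substitutes

Firm C's profit: π = x_C(136 − 4x_C − x_A) − 24x_C.
∂π/∂x_C = 112 − 8x_C − x_A = 0 ⇒ x_C = 14 − 0.125x_A.
The best-response slope dx_C/dx_A = −0.125 < 0: the reaction function is downward-sloping, so the choices are strategic substitutes.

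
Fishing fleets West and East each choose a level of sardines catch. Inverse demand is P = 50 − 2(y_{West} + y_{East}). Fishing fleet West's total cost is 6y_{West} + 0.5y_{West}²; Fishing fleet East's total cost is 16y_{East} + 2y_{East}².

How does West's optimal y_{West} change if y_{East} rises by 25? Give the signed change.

Fishing fleet West's profit: π = y_{West}(50 − 2(y_{West} + y_{East})) − 6y_{West} − 0.5y_{West}².
∂π/∂y_{West} = 44 − 5y_{West} − 2y_{East} = 0, so y_{West} = 8.8 − 0.4y_{East}.
The reaction-function slope is −0.4, so a 25-unit rise in y_{East} moves y_{West} by −0.4 × 25 = −10. West's best response falls — the actions are strategic substitutes.

-10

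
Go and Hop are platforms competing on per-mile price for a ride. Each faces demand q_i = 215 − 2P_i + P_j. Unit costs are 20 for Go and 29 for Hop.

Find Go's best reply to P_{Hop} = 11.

Go's profit: π = (P_{Go} − 20)(215 − 2P_{Go} + P_{Hop}).
∂π/∂P_{Go} = 255 − 4P_{Go} + P_{Hop} = 0 ⇒ P_{Go} = 63.75 + 0.25P_{Hop}.
At P_{Hop} = 11: P_{Go} = 63.75 + 0.25·11 = 66.5.

66.5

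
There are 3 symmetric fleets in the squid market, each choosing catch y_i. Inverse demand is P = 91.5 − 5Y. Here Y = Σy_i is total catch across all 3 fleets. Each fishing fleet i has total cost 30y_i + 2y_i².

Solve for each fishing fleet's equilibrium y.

A representative fishing fleet's profit is π_i = y_i(91.5 − 5Y) − 30y_i − 2y_i², with Y = y_i + Σ_{j≠i} y_j.
First-order condition: 61.5 − 14y_i − 5Σ_{j≠i} y_j = 0.
Imposing symmetry (y_j = y for all j) turns Σ_{j≠i} y_j into 2y, so 61.5 = 24y and y = 2.5625.

2.5625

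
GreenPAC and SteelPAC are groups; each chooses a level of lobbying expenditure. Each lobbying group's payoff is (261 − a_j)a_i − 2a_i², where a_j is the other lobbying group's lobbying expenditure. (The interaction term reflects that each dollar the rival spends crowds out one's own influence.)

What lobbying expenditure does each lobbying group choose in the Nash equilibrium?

GreenPAC's payoff is (261 − a_S)a_G − 2a_G².
∂π/∂a_G = 261 − a_S − 4a_G = 0, so a_G = 65.25 − 0.25a_S.
Setting a_G = a_S in the reaction function: a_G = 65.25 − 0.25a_G, so a_G = 65.25 / 1.25 = 52.2.

52.2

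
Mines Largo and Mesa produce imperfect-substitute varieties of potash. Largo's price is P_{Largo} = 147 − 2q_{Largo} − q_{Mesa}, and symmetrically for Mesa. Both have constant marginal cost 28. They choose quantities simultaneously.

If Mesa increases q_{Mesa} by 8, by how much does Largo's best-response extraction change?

-2

Mine Largo's profit: π = q_{Largo}(147 − 2q_{Largo} − q_{Mesa}) − 28q_{Largo}.
∂π/∂q_{Largo} = 119 − 4q_{Largo} − q_{Mesa} = 0 ⇒ q_{Largo} = 29.75 − 0.25q_{Mesa}.
The reaction-function slope is −0.25, so an 8-unit rise in q_{Mesa} moves q_{Largo} by −0.25 × 8 = −2. Largo's best response falls — the actions are strategic substitutes.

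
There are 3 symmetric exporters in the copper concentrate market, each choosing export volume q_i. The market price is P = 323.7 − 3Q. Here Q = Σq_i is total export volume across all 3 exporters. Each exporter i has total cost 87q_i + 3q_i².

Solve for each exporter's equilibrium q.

A representative exporter's profit is π_i = q_i(323.7 − 3Q) − 87q_i − 3q_i², with Q = q_i + Σ_{j≠i} q_j.
First-order condition: 236.7 − 12q_i − 3Σ_{j≠i} q_j = 0.
In a symmetric equilibrium every exporter chooses the same q, so Σ_{j≠i} q_j = 2q. The condition becomes 236.7 − 18q = 0, giving q = 236.7/18 = 13.15.

13.15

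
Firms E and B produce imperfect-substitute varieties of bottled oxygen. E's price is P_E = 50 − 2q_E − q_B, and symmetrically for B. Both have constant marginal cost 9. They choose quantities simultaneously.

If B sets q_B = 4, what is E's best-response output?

Firm E's profit: π = q_E(50 − 2q_E − q_B) − 9q_E.
∂π/∂q_E = 41 − 4q_E − q_B = 0 ⇒ q_E = 10.25 − 0.25q_B.
At q_B = 4: q_E = 10.25 − 0.25·4 = 9.25.

9.25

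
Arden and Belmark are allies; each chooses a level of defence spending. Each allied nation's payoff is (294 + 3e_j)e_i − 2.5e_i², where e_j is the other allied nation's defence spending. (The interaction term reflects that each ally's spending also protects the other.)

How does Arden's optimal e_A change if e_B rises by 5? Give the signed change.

Arden's payoff is (294 + 3e_B)e_A − 2.5e_A².
∂π/∂e_A = 294 + 3e_B − 5e_A = 0, so e_A = 58.8 + 0.6e_B.
The reaction-function slope is 0.6, so a 5-unit rise in e_B moves e_A by 0.6 × 5 = 3. Arden's best response rises — the actions are strategic complements.

3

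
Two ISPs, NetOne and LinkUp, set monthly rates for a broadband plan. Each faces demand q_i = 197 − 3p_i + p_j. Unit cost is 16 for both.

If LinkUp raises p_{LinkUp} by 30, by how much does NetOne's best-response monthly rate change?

5

NetOne's profit: π = (p_{NetOne} − 16)(197 − 3p_{NetOne} + p_{LinkUp}).
∂π/∂p_{NetOne} = 245 − 6p_{NetOne} + p_{LinkUp} = 0 ⇒ p_{NetOne} = 245/6 + (1/6)p_{LinkUp}.
The reaction-function slope is 1/6, so a 30-unit rise in p_{LinkUp} moves p_{NetOne} by 1/6 × 30 = 5. NetOne's best response rises — the actions are strategic complements.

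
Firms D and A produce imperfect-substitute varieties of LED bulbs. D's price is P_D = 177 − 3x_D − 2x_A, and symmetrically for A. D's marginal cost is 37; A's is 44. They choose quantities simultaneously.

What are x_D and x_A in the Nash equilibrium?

Firm D's profit: π = x_D(177 − 3x_D − 2x_A) − 37x_D.
∂π/∂x_D = 140 − 6x_D − 2x_A = 0 ⇒ x_D = 70/3 − (1/3)x_A.
Similarly x_A = 133/6 − (1/3)x_D.
Solving the two reaction functions simultaneously: (1 − (−1/3)(−1/3))x_D = 70/3 − (1/3)·(133/6), so (8/9)x_D = 287/18 and x_D = 17.9375.
Then x_A = 133/6 − (1/3)·17.9375 = 16.1875.

17.9375, 16.1875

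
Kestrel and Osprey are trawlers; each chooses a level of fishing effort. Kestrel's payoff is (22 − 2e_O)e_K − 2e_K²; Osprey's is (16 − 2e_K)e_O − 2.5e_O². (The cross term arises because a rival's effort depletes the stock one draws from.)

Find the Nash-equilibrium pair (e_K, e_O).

Expanding Kestrel's payoff: 22e_K − 2e_Oe_K − 2e_K².
∂π/∂e_K = 22 − 2e_O − 4e_K = 0, so e_K = 5.5 − 0.5e_O.
Likewise for Osprey: e_O = 3.2 − 0.4e_K.
Substituting the second reaction function into the first: e_K = 5.5 − 0.5(3.2 − 0.4e_K), which gives 0.8e_K = 3.9 ⇒ e_K = 4.875.
Then e_O = 3.2 − 0.4·4.875 = 1.25.

4.875, 1.25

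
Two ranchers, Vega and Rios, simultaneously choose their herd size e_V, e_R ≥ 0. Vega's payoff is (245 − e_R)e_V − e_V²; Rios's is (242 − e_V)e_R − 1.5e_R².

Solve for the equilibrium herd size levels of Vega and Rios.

Expanding Vega's payoff: 245e_V − e_Re_V − e_V².
∂π/∂e_V = 245 − e_R − 2e_V = 0, so e_V = 122.5 − 0.5e_R.
Likewise for Rios: e_R = 242/3 − (1/3)e_V.
Solving the two reaction functions simultaneously: (1 − (−0.5)(−1/3))e_V = 122.5 − 0.5·(242/3), so (5/6)e_V = 493/6 and e_V = 98.6.
Then e_R = 242/3 − (1/3)·98.6 = 47.8.

98.6, 47.8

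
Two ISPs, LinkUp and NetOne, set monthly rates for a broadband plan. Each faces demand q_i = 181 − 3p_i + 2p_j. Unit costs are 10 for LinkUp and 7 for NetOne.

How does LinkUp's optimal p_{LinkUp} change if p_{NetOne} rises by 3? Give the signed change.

LinkUp's profit: π = (p_{LinkUp} − 10)(181 − 3p_{LinkUp} + 2p_{NetOne}).
∂π/∂p_{LinkUp} = 211 − 6p_{LinkUp} + 2p_{NetOne} = 0 ⇒ p_{LinkUp} = 211/6 + (1/3)p_{NetOne}.
The reaction-function slope is 1/3, so a 3-unit rise in p_{NetOne} moves p_{LinkUp} by 1/3 × 3 = 1. LinkUp's best response rises — the actions are strategic complements.

1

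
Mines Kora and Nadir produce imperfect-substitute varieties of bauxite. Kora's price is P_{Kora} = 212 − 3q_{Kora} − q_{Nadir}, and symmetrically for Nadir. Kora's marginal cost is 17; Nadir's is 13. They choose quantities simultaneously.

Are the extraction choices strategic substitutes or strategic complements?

strategic substitutes

Mine Kora's profit: π = q_{Kora}(212 − 3q_{Kora} − q_{Nadir}) − 17q_{Kora}.
∂π/∂q_{Kora} = 195 − 6q_{Kora} − q_{Nadir} = 0 ⇒ q_{Kora} = 32.5 − (1/6)q_{Nadir}.
The best-response slope dq_{Kora}/dq_{Nadir} = −1/6 < 0: the reaction function is downward-sloping, so the choices are strategic substitutes.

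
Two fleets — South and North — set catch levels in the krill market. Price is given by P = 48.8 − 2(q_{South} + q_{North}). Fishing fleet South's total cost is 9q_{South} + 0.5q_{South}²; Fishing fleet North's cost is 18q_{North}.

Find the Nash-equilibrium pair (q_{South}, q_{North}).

Fishing fleet South's profit: π = q_{South}(48.8 − 2(q_{South} + q_{North})) − 9q_{South} − 0.5q_{South}².
∂π/∂q_{South} = 39.8 − 5q_{South} − 2q_{North} = 0, so q_{South} = 7.96 − 0.4q_{North}.
For North: ∂π/∂q_{North} = 30.8 − 4q_{North} − 2q_{South} = 0 ⇒ q_{North} = 7.7 − 0.5q_{South}.
Substituting the second reaction function into the first: q_{South} = 7.96 − 0.4(7.7 − 0.5q_{South}), which gives 0.8q_{South} = 4.88 ⇒ q_{South} = 6.1.
Then q_{North} = 7.7 − 0.5·6.1 = 4.65.

6.1, 4.65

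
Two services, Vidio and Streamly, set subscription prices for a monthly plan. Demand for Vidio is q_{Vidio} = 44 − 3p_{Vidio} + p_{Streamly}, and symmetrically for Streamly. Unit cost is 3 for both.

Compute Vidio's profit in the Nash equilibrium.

173.28

Vidio's profit: π = (p_{Vidio} − 3)(44 − 3p_{Vidio} + p_{Streamly}).
∂π/∂p_{Vidio} = 53 − 6p_{Vidio} + p_{Streamly} = 0 ⇒ p_{Vidio} = 53/6 + (1/6)p_{Streamly}.
By symmetry p_{Streamly} = p_{Vidio}; substituting into the reaction function, (5/6)p_{Vidio} = 53/6 and p_{Vidio} = 10.6.
q_{Vidio} = 44 − 3·10.6 + 10.6 = 22.8.
Profit = (10.6 − 3)·22.8 = 173.28.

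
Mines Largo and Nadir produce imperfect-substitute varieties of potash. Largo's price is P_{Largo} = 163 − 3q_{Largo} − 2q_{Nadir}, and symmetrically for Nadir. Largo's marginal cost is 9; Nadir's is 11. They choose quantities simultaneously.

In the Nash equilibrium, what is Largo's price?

Mine Largo's profit: π = q_{Largo}(163 − 3q_{Largo} − 2q_{Nadir}) − 9q_{Largo}.
∂π/∂q_{Largo} = 154 − 6q_{Largo} − 2q_{Nadir} = 0 ⇒ q_{Largo} = 77/3 − (1/3)q_{Nadir}.
Similarly q_{Nadir} = 76/3 − (1/3)q_{Largo}.
Solving the two reaction functions simultaneously: (1 − (−1/3)(−1/3))q_{Largo} = 77/3 − (1/3)·(76/3), so (8/9)q_{Largo} = 155/9 and q_{Largo} = 19.375.
Then q_{Nadir} = 76/3 − (1/3)·19.375 = 18.875.
P_{Largo} = 163 − 3·19.375 − 2·18.875 = 67.125.

67.125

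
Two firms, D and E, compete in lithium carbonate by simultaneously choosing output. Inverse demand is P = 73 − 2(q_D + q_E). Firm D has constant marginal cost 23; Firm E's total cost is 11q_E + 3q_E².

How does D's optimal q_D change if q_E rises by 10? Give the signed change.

-5

Firm D's profit: π = q_D(73 − 2(q_D + q_E)) − 23q_D.
∂π/∂q_D = 50 − 4q_D − 2q_E = 0, so q_D = 12.5 − 0.5q_E.
The reaction-function slope is −0.5, so a 10-unit rise in q_E moves q_D by −0.5 × 10 = −5. D's best response falls — the actions are strategic substitutes.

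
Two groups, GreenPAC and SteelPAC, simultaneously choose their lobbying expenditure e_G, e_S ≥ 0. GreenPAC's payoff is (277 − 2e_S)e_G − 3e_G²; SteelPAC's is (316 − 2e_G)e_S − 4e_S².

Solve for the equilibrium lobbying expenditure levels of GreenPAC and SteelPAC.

36, 30.5

Expanding GreenPAC's payoff: 277e_G − 2e_Se_G − 3e_G².
∂π/∂e_G = 277 − 2e_S − 6e_G = 0, so e_G = 277/6 − (1/3)e_S.
Likewise for SteelPAC: e_S = 39.5 − 0.25e_G.
Solving the two reaction functions simultaneously: (1 − (−1/3)(−0.25))e_G = 277/6 − (1/3)·39.5, so (11/12)e_G = 33 and e_G = 36.
Then e_S = 39.5 − 0.25·36 = 30.5.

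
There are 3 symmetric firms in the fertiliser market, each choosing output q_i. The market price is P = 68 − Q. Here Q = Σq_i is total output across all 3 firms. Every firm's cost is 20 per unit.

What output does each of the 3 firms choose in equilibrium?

12

A representative firm's profit is π_i = q_i(68 − Q) − 20q_i, with Q = q_i + Σ_{j≠i} q_j.
First-order condition: 48 − 2q_i − Σ_{j≠i} q_j = 0.
In a symmetric equilibrium every firm chooses the same q, so Σ_{j≠i} q_j = 2q. The condition becomes 48 − 4q = 0, giving q = 48/4 = 12.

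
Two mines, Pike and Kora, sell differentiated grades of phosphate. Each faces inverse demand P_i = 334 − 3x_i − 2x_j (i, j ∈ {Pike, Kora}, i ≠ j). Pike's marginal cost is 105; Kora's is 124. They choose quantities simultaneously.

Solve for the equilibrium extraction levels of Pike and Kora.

29.8125, 25.0625

Mine Pike's profit: π = x_{Pike}(334 − 3x_{Pike} − 2x_{Kora}) − 105x_{Pike}.
∂π/∂x_{Pike} = 229 − 6x_{Pike} − 2x_{Kora} = 0 ⇒ x_{Pike} = 229/6 − (1/3)x_{Kora}.
Similarly x_{Kora} = 35 − (1/3)x_{Pike}.
Solving the two reaction functions simultaneously: (1 − (−1/3)(−1/3))x_{Pike} = 229/6 − (1/3)·35, so (8/9)x_{Pike} = 26.5 and x_{Pike} = 29.8125.
Then x_{Kora} = 35 − (1/3)·29.8125 = 25.0625.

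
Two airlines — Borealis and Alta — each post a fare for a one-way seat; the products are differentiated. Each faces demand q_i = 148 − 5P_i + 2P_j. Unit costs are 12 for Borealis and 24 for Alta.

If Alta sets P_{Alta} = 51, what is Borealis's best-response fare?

31

Borealis's profit: π = (P_{Borealis} − 12)(148 − 5P_{Borealis} + 2P_{Alta}).
∂π/∂P_{Borealis} = 208 − 10P_{Borealis} + 2P_{Alta} = 0 ⇒ P_{Borealis} = 20.8 + 0.2P_{Alta}.
At P_{Alta} = 51: P_{Borealis} = 20.8 + 0.2·51 = 31.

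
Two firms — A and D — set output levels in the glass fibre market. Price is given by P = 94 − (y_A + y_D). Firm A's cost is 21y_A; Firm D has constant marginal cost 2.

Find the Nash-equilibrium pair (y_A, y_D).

Firm A's profit: π = y_A(94 − (y_A + y_D)) − 21y_A.
∂π/∂y_A = 73 − 2y_A − y_D = 0, so y_A = 36.5 − 0.5y_D.
By the same steps for D: y_D = 46 − 0.5y_A.
Plugging y_D into A's best response: y_A = 36.5 − 0.5(46 − 0.5y_A) ⇒ 0.75y_A = 13.5, so y_A = 18.
Then y_D = 46 − 0.5·18 = 37.

18, 37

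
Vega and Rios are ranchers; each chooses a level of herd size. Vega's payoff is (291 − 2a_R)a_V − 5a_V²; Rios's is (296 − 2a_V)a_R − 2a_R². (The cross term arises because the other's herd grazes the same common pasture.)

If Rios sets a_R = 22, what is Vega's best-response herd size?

Expanding Vega's payoff: 291a_V − 2a_Ra_V − 5a_V².
∂π/∂a_V = 291 − 2a_R − 10a_V = 0, so a_V = 29.1 − 0.2a_R.
At a_R = 22: a_V = 29.1 − 0.2·22 = 24.7.

24.7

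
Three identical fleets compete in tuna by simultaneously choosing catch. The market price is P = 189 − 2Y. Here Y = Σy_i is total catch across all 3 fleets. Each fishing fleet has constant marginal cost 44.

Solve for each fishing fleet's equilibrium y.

18.125

A representative fishing fleet's profit is π_i = y_i(189 − 2Y) − 44y_i, with Y = y_i + Σ_{j≠i} y_j.
First-order condition: 145 − 4y_i − 2Σ_{j≠i} y_j = 0.
With identical fishing fleets, set every y_j = y: then 145 − 4y − 4y = 0, i.e. y = 145/8 = 18.125.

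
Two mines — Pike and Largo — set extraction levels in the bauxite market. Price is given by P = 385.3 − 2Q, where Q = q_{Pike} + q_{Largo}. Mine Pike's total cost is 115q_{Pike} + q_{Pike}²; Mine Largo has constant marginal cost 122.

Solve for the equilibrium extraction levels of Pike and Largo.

27.73, 51.96

Mine Pike's profit: π = q_{Pike}(385.3 − 2(q_{Pike} + q_{Largo})) − 115q_{Pike} − q_{Pike}².
∂π/∂q_{Pike} = 270.3 − 6q_{Pike} − 2q_{Largo} = 0, so q_{Pike} = 45.05 − (1/3)q_{Largo}.
For Largo: ∂π/∂q_{Largo} = 263.3 − 4q_{Largo} − 2q_{Pike} = 0 ⇒ q_{Largo} = 65.825 − 0.5q_{Pike}.
Substituting the second reaction function into the first: q_{Pike} = 45.05 − (1/3)(65.825 − 0.5q_{Pike}), which gives (5/6)q_{Pike} = 2773/120 ⇒ q_{Pike} = 27.73.
Then q_{Largo} = 65.825 − 0.5·27.73 = 51.96.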